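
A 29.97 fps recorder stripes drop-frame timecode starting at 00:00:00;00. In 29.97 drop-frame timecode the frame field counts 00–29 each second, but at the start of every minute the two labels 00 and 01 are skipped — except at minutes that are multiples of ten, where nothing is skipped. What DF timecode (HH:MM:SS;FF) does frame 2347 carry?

Each 10-minute DF block holds 10 × 60 × 30 − 9 × 2 = 17982 frames. 2347 ÷ 17982 → 0 full blocks, remainder 2347.
Within the partial block the first minute is 1800 frames and each further minute 1798, so 1 further minute boundary passed. Total skipped labels = 18 × 0 + 2 × 1 = 2.
Non-drop label index = 2347 + 2 = 2349; at 30 labels/s that is 00:01:18:09, i.e. DF 00:01:18;09.

00:01:18;09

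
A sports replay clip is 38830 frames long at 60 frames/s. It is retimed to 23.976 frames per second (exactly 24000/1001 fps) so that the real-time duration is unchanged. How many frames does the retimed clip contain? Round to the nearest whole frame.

Frames at target rate = 38830 × (24000/1001) / (60) = 1412000/91 ≈ 15516.484.
Nearest whole frame: 15516.

15516 frames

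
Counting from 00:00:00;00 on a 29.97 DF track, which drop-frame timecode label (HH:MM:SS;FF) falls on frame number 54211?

00:30:08;25

Ten DF minutes hold 17982 frames, so frame 54211 lies in block 3 (frames 53946–71927) with 265 frames into that block.
The block's first minute is 1800 frames and the rest 1798 each; 265 frames reaches minute 0, so 3 × 18 + 0 × 2 = 54 labels have been skipped so far.
Adding those back, label number 54211 + 54 = 54265 at 30 labels/s is 1808 s + 25 f = 0 h 30 min 8 s frame 25, i.e. 00:30:08;25.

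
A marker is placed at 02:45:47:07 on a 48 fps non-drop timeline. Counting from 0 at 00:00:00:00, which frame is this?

frame 477463

Total seconds to the label: (2 × 3600 + 45 × 60 + 47) = 9947.
Frame index = 9947 × 48 + 7 = 477463.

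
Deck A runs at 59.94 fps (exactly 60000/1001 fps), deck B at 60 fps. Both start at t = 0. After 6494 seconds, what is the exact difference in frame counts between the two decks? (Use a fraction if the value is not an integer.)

389640/1001 frames

A emits 60000/1001 × 6494 = 389640000/1001 frames; B emits 60 × 6494 = 389640.
Difference = 389640/1001 frames (≈ 389.2507); B is ahead of A.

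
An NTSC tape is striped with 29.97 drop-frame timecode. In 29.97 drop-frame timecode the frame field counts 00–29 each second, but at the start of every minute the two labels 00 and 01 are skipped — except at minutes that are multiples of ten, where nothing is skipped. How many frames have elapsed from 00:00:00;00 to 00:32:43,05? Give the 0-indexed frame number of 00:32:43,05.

As if non-drop at 30 labels/s: (0 × 3600 + 32 × 60 + 43) × 30 + 5 = 58895.
Minute boundaries passed: 32; those not divisible by 10: 32 − 3 = 29; dropped labels = 2 × 29 = 58.
Actual frame index = 58895 − 58 = 58837.

58837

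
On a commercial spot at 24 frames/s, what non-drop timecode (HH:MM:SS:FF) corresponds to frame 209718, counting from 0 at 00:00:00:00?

02:25:38:06

209718 ÷ 24 = 8738 full seconds, remainder 6 frames.
8738 s = 2 h 25 min 38 s.
Timecode: 02:25:38:06.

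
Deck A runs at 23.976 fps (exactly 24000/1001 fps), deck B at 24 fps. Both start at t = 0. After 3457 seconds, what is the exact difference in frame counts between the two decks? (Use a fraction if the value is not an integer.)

82968/1001 frames

A emits 24000/1001 × 3457 = 82968000/1001 frames; B emits 24 × 3457 = 82968.
Difference = 82968/1001 frames (≈ 82.8851); B is ahead of A.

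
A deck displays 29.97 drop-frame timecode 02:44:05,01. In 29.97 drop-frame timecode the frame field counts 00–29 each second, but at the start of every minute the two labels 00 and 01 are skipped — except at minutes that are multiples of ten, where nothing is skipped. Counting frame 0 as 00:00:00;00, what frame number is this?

Complete 10-minute blocks: 16, each 17982 frames → 287712.
Remaining 4 whole minutes in the current block: 1800 + 3 × 1798 = 7194 frames.
Within the current minute: 5 × 30 + 1 − 2 = 149 (labels ;00/;01 skipped at this minute). Total = 287712 + 7194 + 149 = 295055.

295055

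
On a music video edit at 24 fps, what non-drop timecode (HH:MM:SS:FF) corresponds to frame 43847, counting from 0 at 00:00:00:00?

00:30:26:23

43847 ÷ 24 = 1826 full seconds, remainder 23 frames.
1826 s = 0 h 30 min 26 s.
Timecode: 00:30:26:23.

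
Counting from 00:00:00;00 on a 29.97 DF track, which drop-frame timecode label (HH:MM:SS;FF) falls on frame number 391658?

03:37:48;10

Each 10-minute DF block holds 10 × 60 × 30 − 9 × 2 = 17982 frames. 391658 ÷ 17982 → 21 full blocks, remainder 14036.
Within the partial block the first minute is 1800 frames and each further minute 1798, so 7 further minute boundaries passed. Total skipped labels = 18 × 21 + 2 × 7 = 392.
Non-drop label index = 391658 + 392 = 392050; at 30 labels/s that is 03:37:48:10, i.e. DF 03:37:48;10.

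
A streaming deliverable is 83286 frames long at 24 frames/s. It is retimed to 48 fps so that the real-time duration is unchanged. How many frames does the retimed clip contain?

Target frames = source frames × (target rate / source rate) = 83286 × (48)/(24) = 83286 × 2 = 166572.

166572 frames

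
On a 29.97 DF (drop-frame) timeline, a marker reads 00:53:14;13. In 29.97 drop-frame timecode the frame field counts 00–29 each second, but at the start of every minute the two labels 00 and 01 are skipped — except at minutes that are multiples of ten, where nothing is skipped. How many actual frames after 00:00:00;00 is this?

95737

Complete 10-minute blocks: 5, each 17982 frames → 89910.
Remaining 3 whole minutes in the current block: 1800 + 2 × 1798 = 5396 frames.
Within the current minute: 14 × 30 + 13 − 2 = 431 (labels ;00/;01 skipped at this minute). Total = 89910 + 5396 + 431 = 95737.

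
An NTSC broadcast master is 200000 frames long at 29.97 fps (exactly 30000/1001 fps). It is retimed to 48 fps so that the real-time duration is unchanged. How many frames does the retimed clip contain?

320320 frames

Target frames = source frames × (target rate / source rate) = 200000 × (48)/(30000/1001) = 200000 × 1001/625 = 320320.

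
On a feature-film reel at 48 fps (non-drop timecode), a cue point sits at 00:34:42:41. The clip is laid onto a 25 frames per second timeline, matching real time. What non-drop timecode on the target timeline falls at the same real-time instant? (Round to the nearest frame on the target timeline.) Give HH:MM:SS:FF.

00:34:42:21

Source frame index: (0×3600 + 34×60 + 42) × 48 + 41 = 99977.
Real time: 99977 / (48) = 99977/48 s.
Target frame: (99977/48) × (25) = 2499425/48 ≈ 52071.354 → 52071.
At 25 labels/s: frame 52071 → 00:34:42:21.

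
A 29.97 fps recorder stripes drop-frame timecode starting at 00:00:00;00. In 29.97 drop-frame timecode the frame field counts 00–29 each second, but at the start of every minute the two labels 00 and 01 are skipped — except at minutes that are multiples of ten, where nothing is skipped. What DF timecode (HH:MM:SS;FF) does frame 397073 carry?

Each 10-minute DF block holds 10 × 60 × 30 − 9 × 2 = 17982 frames. 397073 ÷ 17982 → 22 full blocks, remainder 1469.
Within the partial block the first minute is 1800 frames and each further minute 1798, so 0 further minute boundaries passed. Total skipped labels = 18 × 22 + 2 × 0 = 396.
Non-drop label index = 397073 + 396 = 397469; at 30 labels/s that is 03:40:48:29, i.e. DF 03:40:48;29.

03:40:48;29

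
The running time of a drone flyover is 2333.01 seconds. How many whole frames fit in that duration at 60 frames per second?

139980 frames

Frames = 2333.01 × 60 = 699903/5 ≈ 139980.6000.
Complete frames: 139980.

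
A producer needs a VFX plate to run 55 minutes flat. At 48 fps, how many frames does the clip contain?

55 min = 3300 s.
Frames = 3300 × 48 = 158400.

158400 frames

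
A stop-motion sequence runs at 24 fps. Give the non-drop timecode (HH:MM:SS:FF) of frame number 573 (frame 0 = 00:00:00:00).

573 ÷ 24 = 23 full seconds, remainder 21 frames.
23 s = 0 h 0 min 23 s.
Timecode: 00:00:23:21.

00:00:23:21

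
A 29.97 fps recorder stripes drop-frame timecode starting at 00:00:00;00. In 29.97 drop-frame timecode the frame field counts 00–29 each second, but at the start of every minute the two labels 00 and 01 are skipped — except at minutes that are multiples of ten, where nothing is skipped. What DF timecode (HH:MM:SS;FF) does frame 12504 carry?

00:06:57;06

Ten DF minutes hold 17982 frames, so frame 12504 lies in block 0 (frames 0–17981) with 12504 frames into that block.
The block's first minute is 1800 frames and the rest 1798 each; 12504 frames reaches minute 6, so 0 × 18 + 6 × 2 = 12 labels have been skipped so far.
Adding those back, label number 12504 + 12 = 12516 at 30 labels/s is 417 s + 6 f = 0 h 6 min 57 s frame 6, i.e. 00:06:57;06.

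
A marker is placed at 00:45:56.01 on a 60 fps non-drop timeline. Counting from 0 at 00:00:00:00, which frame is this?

Total seconds to the label: (0 × 3600 + 45 × 60 + 56) = 2756.
Frame index = 2756 × 60 + 1 = 165361.

frame 165361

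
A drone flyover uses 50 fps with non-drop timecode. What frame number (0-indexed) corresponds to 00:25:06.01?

75301

Total seconds to the label: (0 × 3600 + 25 × 60 + 6) = 1506.
Frame index = 1506 × 50 + 1 = 75301.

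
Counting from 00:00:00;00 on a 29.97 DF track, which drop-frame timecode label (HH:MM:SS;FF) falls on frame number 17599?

Each 10-minute DF block holds 10 × 60 × 30 − 9 × 2 = 17982 frames. 17599 ÷ 17982 → 0 full blocks, remainder 17599.
Within the partial block the first minute is 1800 frames and each further minute 1798, so 9 further minute boundaries passed. Total skipped labels = 18 × 0 + 2 × 9 = 18.
Non-drop label index = 17599 + 18 = 17617; at 30 labels/s that is 00:09:47:07, i.e. DF 00:09:47;07.

00:09:47;07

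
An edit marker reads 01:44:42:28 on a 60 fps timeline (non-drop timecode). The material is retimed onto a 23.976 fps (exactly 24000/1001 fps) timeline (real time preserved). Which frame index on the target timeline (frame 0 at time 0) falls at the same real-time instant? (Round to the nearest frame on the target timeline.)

Source frame index: (1×3600 + 44×60 + 42) × 60 + 28 = 376948.
Real time: 376948 / (60) = 94237/15 s.
Target frame: (94237/15) × (24000/1001) = 1054400/7 ≈ 150628.571 → 150629.

frame 150629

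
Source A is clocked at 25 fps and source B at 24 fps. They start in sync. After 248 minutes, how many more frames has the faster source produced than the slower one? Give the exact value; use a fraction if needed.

14880 frames

248 min = 14880 s.
A emits 25 × 14880 = 372000 frames; B emits 24 × 14880 = 357120.
Difference = 14880 frames; B is behind A.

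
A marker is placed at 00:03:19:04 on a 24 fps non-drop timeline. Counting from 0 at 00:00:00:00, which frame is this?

Total seconds to the label: (0 × 3600 + 3 × 60 + 19) = 199.
Frame index = 199 × 24 + 4 = 4780.

frame 4780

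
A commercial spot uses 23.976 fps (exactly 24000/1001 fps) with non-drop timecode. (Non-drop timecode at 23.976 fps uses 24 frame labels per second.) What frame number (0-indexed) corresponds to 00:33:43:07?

Total seconds to the label: (0 × 3600 + 33 × 60 + 43) = 2023.
Frame index = 2023 × 24 + 7 = 48559.

48559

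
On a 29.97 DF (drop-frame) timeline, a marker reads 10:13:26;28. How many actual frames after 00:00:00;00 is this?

1103104

Complete 10-minute blocks: 61, each 17982 frames → 1096902.
Remaining 3 whole minutes in the current block: 1800 + 2 × 1798 = 5396 frames.
Within the current minute: 26 × 30 + 28 − 2 = 806 (labels ;00/;01 skipped at this minute). Total = 1096902 + 5396 + 806 = 1103104.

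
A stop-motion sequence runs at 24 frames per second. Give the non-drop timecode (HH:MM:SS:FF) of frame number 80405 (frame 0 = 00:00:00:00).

80405 ÷ 24 = 3350 full seconds, remainder 5 frames.
3350 s = 0 h 55 min 50 s.
Timecode: 00:55:50:05.

00:55:50:05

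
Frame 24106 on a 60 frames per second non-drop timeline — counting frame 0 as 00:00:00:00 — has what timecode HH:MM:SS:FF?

24106 ÷ 60 = 401 full seconds, remainder 46 frames.
401 s = 0 h 6 min 41 s.
Timecode: 00:06:41:46.

00:06:41:46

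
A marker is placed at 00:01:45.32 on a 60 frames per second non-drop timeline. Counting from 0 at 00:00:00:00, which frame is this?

frame 6332

Total seconds to the label: (0 × 3600 + 1 × 60 + 45) = 105.
Frame index = 105 × 60 + 32 = 6332.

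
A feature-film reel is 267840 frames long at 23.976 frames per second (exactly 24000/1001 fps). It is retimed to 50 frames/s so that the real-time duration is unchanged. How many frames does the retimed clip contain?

558558 frames

Target frames = source frames × (target rate / source rate) = 267840 × (50)/(24000/1001) = 267840 × 1001/480 = 558558.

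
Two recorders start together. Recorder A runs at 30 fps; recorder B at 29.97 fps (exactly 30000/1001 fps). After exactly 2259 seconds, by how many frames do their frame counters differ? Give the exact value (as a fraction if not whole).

A emits 30 × 2259 = 67770 frames; B emits 30000/1001 × 2259 = 67770000/1001.
Difference = 67770/1001 frames (≈ 67.7023); B is behind A.

67770/1001 frames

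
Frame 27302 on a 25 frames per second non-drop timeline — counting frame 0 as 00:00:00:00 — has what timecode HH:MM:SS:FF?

27302 ÷ 25 = 1092 full seconds, remainder 2 frames.
1092 s = 0 h 18 min 12 s.
Timecode: 00:18:12:02.

00:18:12:02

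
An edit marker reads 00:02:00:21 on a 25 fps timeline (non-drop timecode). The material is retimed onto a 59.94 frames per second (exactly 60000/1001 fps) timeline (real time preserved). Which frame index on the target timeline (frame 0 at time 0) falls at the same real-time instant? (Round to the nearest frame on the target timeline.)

Source frame index: (0×3600 + 2×60 + 0) × 25 + 21 = 3021.
Real time: 3021 / (25) = 3021/25 s.
Target frame: (3021/25) × (60000/1001) = 7250400/1001 ≈ 7243.157 → 7243.

frame 7243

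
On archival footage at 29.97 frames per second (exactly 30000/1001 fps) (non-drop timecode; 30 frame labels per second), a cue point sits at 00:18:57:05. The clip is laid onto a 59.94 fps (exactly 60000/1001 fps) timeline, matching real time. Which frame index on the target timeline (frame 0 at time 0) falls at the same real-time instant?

frame 68230

Source frame index: (0×3600 + 18×60 + 57) × 30 + 5 = 34115.
Real time: 34115 / (30000/1001) = 6829823/6000 s.
Target frame: (6829823/6000) × (60000/1001) = 68230.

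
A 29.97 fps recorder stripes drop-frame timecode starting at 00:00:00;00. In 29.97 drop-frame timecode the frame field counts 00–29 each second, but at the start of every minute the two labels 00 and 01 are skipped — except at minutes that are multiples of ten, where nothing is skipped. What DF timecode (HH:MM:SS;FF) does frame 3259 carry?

00:01:48;21

Ten DF minutes hold 17982 frames, so frame 3259 lies in block 0 (frames 0–17981) with 3259 frames into that block.
The block's first minute is 1800 frames and the rest 1798 each; 3259 frames reaches minute 1, so 0 × 18 + 1 × 2 = 2 labels have been skipped so far.
Adding those back, label number 3259 + 2 = 3261 at 30 labels/s is 108 s + 21 f = 0 h 1 min 48 s frame 21, i.e. 00:01:48;21.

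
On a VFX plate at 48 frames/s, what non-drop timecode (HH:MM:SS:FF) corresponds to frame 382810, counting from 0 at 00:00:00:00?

02:12:55:10

382810 ÷ 48 = 7975 full seconds, remainder 10 frames.
7975 s = 2 h 12 min 55 s.
Timecode: 02:12:55:10.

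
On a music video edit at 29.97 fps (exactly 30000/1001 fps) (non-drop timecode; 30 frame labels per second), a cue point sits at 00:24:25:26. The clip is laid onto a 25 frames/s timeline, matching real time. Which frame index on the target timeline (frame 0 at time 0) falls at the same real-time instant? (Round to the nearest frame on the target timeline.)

frame 36683

Source frame index: (0×3600 + 24×60 + 25) × 30 + 26 = 43976.
Real time: 43976 / (30000/1001) = 5502497/3750 s.
Target frame: (5502497/3750) × (25) = 5502497/150 ≈ 36683.313 → 36683.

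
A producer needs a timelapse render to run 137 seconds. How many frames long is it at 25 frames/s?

3425 frames

Frames = 137 × 25 = 3425.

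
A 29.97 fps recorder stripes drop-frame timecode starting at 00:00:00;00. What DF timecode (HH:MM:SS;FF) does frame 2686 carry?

00:01:29;18

Each 10-minute DF block holds 10 × 60 × 30 − 9 × 2 = 17982 frames. 2686 ÷ 17982 → 0 full blocks, remainder 2686.
Within the partial block the first minute is 1800 frames and each further minute 1798, so 1 further minute boundary passed. Total skipped labels = 18 × 0 + 2 × 1 = 2.
Non-drop label index = 2686 + 2 = 2688; at 30 labels/s that is 00:01:29:18, i.e. DF 00:01:29;18.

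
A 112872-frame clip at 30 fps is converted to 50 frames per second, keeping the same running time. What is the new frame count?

Target frames = source frames × (target rate / source rate) = 112872 × (50)/(30) = 112872 × 5/3 = 188120.

188120 frames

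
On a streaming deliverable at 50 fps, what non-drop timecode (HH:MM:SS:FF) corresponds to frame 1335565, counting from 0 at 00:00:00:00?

07:25:11:15

1335565 ÷ 50 = 26711 full seconds, remainder 15 frames.
26711 s = 7 h 25 min 11 s.
Timecode: 07:25:11:15.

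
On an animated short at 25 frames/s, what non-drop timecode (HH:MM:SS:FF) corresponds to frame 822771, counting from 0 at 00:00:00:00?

822771 ÷ 25 = 32910 full seconds, remainder 21 frames.
32910 s = 9 h 8 min 30 s.
Timecode: 09:08:30:21.

09:08:30:21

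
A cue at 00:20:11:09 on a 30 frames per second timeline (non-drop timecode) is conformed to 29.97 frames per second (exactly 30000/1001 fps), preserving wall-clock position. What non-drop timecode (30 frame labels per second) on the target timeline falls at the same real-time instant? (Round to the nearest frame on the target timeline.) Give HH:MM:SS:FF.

Source frame index: (0×3600 + 20×60 + 11) × 30 + 9 = 36339.
Real time: 36339 / (30) = 12113/10 s.
Target frame: (12113/10) × (30000/1001) = 36339000/1001 ≈ 36302.697 → 36303.
At 30 labels/s: frame 36303 → 00:20:10:03.

00:20:10:03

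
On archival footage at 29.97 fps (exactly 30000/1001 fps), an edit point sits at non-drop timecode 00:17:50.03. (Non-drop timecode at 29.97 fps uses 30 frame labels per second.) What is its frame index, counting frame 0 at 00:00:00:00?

32103

Total seconds to the label: (0 × 3600 + 17 × 60 + 50) = 1070.
Frame index = 1070 × 30 + 3 = 32103.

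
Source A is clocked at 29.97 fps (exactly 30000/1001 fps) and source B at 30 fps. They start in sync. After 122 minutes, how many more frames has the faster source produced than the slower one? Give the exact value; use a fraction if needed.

219600/1001 frames

122 min = 7320 s.
A emits 30000/1001 × 7320 = 219600000/1001 frames; B emits 30 × 7320 = 219600.
Difference = 219600/1001 frames (≈ 219.3806); B is ahead of A.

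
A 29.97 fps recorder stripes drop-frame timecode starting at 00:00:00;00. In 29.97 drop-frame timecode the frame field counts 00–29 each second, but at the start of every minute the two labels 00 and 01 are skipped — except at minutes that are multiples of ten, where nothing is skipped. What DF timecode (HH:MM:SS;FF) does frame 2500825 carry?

23:10:44;07

Each 10-minute DF block holds 10 × 60 × 30 − 9 × 2 = 17982 frames. 2500825 ÷ 17982 → 139 full blocks, remainder 1327.
Within the partial block the first minute is 1800 frames and each further minute 1798, so 0 further minute boundaries passed. Total skipped labels = 18 × 139 + 2 × 0 = 2502.
Non-drop label index = 2500825 + 2502 = 2503327; at 30 labels/s that is 23:10:44:07, i.e. DF 23:10:44;07.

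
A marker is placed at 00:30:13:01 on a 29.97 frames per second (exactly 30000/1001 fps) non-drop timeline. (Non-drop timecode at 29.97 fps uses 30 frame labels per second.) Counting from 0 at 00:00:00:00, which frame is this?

Total seconds to the label: (0 × 3600 + 30 × 60 + 13) = 1813.
Frame index = 1813 × 30 + 1 = 54391.

54391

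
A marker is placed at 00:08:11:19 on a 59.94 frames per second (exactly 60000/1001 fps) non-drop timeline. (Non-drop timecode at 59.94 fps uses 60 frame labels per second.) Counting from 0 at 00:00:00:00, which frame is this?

Total seconds to the label: (0 × 3600 + 8 × 60 + 11) = 491.
Frame index = 491 × 60 + 19 = 29479.

29479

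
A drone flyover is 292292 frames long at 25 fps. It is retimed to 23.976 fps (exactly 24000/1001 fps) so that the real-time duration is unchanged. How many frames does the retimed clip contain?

280320 frames

Target frames = source frames × (target rate / source rate) = 292292 × (24000/1001)/(25) = 292292 × 960/1001 = 280320.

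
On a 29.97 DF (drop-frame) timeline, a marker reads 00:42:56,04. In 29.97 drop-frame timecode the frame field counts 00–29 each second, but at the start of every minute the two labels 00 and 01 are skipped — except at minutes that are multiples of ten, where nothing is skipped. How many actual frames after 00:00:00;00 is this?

As if non-drop at 30 labels/s: (0 × 3600 + 42 × 60 + 56) × 30 + 4 = 77284.
Minute boundaries passed: 42; those not divisible by 10: 42 − 4 = 38; dropped labels = 2 × 38 = 76.
Actual frame index = 77284 − 76 = 77208.

77208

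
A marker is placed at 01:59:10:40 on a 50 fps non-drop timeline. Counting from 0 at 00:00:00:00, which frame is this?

Total seconds to the label: (1 × 3600 + 59 × 60 + 10) = 7150.
Frame index = 7150 × 50 + 40 = 357540.

357540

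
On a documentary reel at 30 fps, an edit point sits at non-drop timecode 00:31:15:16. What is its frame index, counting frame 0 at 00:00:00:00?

frame 56266

Total seconds to the label: (0 × 3600 + 31 × 60 + 15) = 1875.
Frame index = 1875 × 30 + 16 = 56266.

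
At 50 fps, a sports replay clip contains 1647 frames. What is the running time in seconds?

32.94 seconds

Running time = 1647 / (50) = 32.94 s.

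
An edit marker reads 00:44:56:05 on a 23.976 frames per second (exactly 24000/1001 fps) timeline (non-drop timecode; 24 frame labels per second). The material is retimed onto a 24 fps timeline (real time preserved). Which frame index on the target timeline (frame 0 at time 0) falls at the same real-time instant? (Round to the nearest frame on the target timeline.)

Source frame index: (0×3600 + 44×60 + 56) × 24 + 5 = 64709.
Real time: 64709 / (24000/1001) = 64773709/24000 s.
Target frame: (64773709/24000) × (24) = 64773709/1000 ≈ 64773.709 → 64774.

frame 64774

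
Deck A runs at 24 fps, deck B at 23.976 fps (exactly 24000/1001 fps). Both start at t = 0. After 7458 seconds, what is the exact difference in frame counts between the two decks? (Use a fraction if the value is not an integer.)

16272/91 frames

A emits 24 × 7458 = 178992 frames; B emits 24000/1001 × 7458 = 16272000/91.
Difference = 16272/91 frames (≈ 178.8132); B is behind A.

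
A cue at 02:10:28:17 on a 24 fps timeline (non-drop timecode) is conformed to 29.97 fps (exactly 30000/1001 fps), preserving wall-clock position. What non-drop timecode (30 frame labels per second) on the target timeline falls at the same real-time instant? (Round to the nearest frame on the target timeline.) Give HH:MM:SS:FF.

Source frame index: (2×3600 + 10×60 + 28) × 24 + 17 = 187889.
Real time: 187889 / (24) = 187889/24 s.
Target frame: (187889/24) × (30000/1001) = 18066250/77 ≈ 234626.623 → 234627.
At 30 labels/s: frame 234627 → 02:10:20:27.

02:10:20:27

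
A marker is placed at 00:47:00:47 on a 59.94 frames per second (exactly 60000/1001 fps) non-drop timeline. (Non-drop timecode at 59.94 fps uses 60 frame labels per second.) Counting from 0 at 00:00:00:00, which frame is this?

frame 169247

Total seconds to the label: (0 × 3600 + 47 × 60 + 0) = 2820.
Frame index = 2820 × 60 + 47 = 169247.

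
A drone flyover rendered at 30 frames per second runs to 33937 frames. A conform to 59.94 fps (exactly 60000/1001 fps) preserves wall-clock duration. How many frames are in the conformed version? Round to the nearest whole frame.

67806 frames

Frames at target rate = 33937 × (60000/1001) / (30) = 67874000/1001 ≈ 67806.194.
Nearest whole frame: 67806.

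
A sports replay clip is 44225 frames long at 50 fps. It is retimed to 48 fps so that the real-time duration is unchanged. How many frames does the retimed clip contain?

42456 frames

Target frames = source frames × (target rate / source rate) = 44225 × (48)/(50) = 44225 × 24/25 = 42456.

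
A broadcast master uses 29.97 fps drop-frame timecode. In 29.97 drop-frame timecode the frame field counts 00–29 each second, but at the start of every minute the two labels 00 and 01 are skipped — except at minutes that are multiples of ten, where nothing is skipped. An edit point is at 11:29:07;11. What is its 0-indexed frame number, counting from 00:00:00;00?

Complete 10-minute blocks: 68, each 17982 frames → 1222776.
Remaining 9 whole minutes in the current block: 1800 + 8 × 1798 = 16184 frames.
Within the current minute: 7 × 30 + 11 − 2 = 219 (labels ;00/;01 skipped at this minute). Total = 1222776 + 16184 + 219 = 1239179.

1239179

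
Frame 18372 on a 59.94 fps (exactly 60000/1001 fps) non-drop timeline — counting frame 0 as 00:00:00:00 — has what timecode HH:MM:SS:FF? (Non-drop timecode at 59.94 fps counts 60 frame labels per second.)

00:05:06:12

18372 ÷ 60 = 306 full seconds, remainder 12 frames.
306 s = 0 h 5 min 6 s.
Timecode: 00:05:06:12.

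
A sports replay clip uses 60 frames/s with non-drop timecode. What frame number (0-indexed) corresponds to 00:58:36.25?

Total seconds to the label: (0 × 3600 + 58 × 60 + 36) = 3516.
Frame index = 3516 × 60 + 25 = 210985.

210985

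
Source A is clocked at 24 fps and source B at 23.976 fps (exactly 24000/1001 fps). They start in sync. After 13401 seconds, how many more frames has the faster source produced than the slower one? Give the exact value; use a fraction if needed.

321624/1001 frames

A emits 24 × 13401 = 321624 frames; B emits 24000/1001 × 13401 = 321624000/1001.
Difference = 321624/1001 frames (≈ 321.3027); B is behind A.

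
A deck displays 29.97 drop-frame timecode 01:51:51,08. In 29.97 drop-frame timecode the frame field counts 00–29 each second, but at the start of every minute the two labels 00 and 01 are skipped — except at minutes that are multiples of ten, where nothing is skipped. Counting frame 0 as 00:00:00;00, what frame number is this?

201138

Complete 10-minute blocks: 11, each 17982 frames → 197802.
Remaining 1 whole minute in the current block: 1800 + 0 × 1798 = 1800 frames.
Within the current minute: 51 × 30 + 8 − 2 = 1536 (labels ;00/;01 skipped at this minute). Total = 197802 + 1800 + 1536 = 201138.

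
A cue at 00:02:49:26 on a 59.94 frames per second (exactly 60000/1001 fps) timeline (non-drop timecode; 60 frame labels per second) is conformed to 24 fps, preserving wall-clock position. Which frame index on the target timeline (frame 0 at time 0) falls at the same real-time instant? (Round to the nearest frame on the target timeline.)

frame 4070

Source frame index: (0×3600 + 2×60 + 49) × 60 + 26 = 10166.
Real time: 10166 / (60000/1001) = 5088083/30000 s.
Target frame: (5088083/30000) × (24) = 5088083/1250 ≈ 4070.466 → 4070.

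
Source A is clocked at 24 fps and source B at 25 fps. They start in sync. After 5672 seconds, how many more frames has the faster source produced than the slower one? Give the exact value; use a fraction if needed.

A emits 24 × 5672 = 136128 frames; B emits 25 × 5672 = 141800.
Difference = 5672 frames; B is ahead of A.

5672 frames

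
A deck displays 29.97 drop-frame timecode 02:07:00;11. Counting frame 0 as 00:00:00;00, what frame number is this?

As if non-drop at 30 labels/s: (2 × 3600 + 7 × 60 + 0) × 30 + 11 = 228611.
Minute boundaries passed: 127; those not divisible by 10: 127 − 12 = 115; dropped labels = 2 × 115 = 230.
Actual frame index = 228611 − 230 = 228381.

228381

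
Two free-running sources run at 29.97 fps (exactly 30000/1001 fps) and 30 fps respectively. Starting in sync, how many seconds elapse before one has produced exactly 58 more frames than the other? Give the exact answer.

29029/15 seconds

The gap grows by |30 − 30000/1001| = 30/1001 frames per second.
Time for a 58-frame gap: 58 ÷ (30/1001) = 29029/15 s.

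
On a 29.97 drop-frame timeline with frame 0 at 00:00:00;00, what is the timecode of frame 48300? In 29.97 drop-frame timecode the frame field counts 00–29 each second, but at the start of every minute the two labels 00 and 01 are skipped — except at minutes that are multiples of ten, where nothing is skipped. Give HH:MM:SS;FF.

00:26:51;18

Each 10-minute DF block holds 10 × 60 × 30 − 9 × 2 = 17982 frames. 48300 ÷ 17982 → 2 full blocks, remainder 12336.
Within the partial block the first minute is 1800 frames and each further minute 1798, so 6 further minute boundaries passed. Total skipped labels = 18 × 2 + 2 × 6 = 48.
Non-drop label index = 48300 + 48 = 48348; at 30 labels/s that is 00:26:51:18, i.e. DF 00:26:51;18.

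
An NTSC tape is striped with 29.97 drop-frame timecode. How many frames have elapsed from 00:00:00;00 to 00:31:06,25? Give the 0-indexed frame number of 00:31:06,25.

As if non-drop at 30 labels/s: (0 × 3600 + 31 × 60 + 6) × 30 + 25 = 56005.
Minute boundaries passed: 31; those not divisible by 10: 31 − 3 = 28; dropped labels = 2 × 28 = 56.
Actual frame index = 56005 − 56 = 55949.

55949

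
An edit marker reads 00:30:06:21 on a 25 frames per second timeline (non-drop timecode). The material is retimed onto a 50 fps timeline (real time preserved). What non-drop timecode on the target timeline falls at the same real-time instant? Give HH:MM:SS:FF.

00:30:06:42

Source frame index: (0×3600 + 30×60 + 6) × 25 + 21 = 45171.
Real time: 45171 / (25) = 45171/25 s.
Target frame: (45171/25) × (50) = 90342.
At 50 labels/s: frame 90342 → 00:30:06:42.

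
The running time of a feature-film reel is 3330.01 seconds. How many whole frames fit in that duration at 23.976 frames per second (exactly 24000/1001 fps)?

Frames = 3330.01 × 24000/1001 = 79920240/1001 ≈ 79840.3996.
Complete frames: 79840.

79840 frames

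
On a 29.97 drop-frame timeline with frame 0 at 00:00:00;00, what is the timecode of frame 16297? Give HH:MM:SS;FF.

00:09:03;25

Each 10-minute DF block holds 10 × 60 × 30 − 9 × 2 = 17982 frames. 16297 ÷ 17982 → 0 full blocks, remainder 16297.
Within the partial block the first minute is 1800 frames and each further minute 1798, so 9 further minute boundaries passed. Total skipped labels = 18 × 0 + 2 × 9 = 18.
Non-drop label index = 16297 + 18 = 16315; at 30 labels/s that is 00:09:03:25, i.e. DF 00:09:03;25.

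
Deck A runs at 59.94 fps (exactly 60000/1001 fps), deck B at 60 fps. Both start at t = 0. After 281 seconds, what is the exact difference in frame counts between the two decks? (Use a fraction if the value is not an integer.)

A emits 60000/1001 × 281 = 16860000/1001 frames; B emits 60 × 281 = 16860.
Difference = 16860/1001 frames (≈ 16.8432); B is ahead of A.

16860/1001 frames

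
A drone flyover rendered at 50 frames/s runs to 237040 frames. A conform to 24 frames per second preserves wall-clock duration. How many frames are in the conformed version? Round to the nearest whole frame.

113779 frames

Frames at target rate = 237040 × (24) / (50) = 568896/5 ≈ 113779.200.
Nearest whole frame: 113779.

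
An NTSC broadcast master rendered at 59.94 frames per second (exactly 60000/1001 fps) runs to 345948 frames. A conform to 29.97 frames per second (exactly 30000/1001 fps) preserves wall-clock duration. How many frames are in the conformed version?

Frames at target rate = 345948 × (30000/1001) / (60000/1001) = 172974.

172974 frames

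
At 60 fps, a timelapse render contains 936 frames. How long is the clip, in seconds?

Running time = 936 / (60) = 15.6 s.

15.6 seconds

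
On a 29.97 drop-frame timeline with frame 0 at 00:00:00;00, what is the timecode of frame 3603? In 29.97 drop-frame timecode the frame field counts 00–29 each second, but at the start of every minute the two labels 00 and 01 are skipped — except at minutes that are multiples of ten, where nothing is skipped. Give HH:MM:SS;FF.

Ten DF minutes hold 17982 frames, so frame 3603 lies in block 0 (frames 0–17981) with 3603 frames into that block.
The block's first minute is 1800 frames and the rest 1798 each; 3603 frames reaches minute 2, so 0 × 18 + 2 × 2 = 4 labels have been skipped so far.
Adding those back, label number 3603 + 4 = 3607 at 30 labels/s is 120 s + 7 f = 0 h 2 min 0 s frame 7, i.e. 00:02:00;07.

00:02:00;07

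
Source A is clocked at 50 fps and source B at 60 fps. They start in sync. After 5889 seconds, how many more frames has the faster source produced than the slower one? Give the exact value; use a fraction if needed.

58890 frames

A emits 50 × 5889 = 294450 frames; B emits 60 × 5889 = 353340.
Difference = 58890 frames; B is ahead of A.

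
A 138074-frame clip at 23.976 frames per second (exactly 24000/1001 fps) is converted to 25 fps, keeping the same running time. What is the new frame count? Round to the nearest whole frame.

143971 frames

Frames at target rate = 138074 × (25) / (24000/1001) = 69106037/480 ≈ 143970.910.
Nearest whole frame: 143971.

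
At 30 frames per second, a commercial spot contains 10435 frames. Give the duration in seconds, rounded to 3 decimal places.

347.833 seconds

Running time = 10435 × 1/30 = 2087/6 s ≈ 347.833 s.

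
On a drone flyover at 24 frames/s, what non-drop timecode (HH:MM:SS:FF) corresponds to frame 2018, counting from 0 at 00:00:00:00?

00:01:24:02

2018 ÷ 24 = 84 full seconds, remainder 2 frames.
84 s = 0 h 1 min 24 s.
Timecode: 00:01:24:02.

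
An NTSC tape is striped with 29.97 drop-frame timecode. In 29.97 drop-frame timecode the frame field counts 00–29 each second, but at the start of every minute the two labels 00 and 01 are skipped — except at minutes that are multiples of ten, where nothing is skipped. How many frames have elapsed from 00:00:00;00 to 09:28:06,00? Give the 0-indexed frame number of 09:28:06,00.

Complete 10-minute blocks: 56, each 17982 frames → 1006992.
Remaining 8 whole minutes in the current block: 1800 + 7 × 1798 = 14386 frames.
Within the current minute: 6 × 30 + 0 − 2 = 178 (labels ;00/;01 skipped at this minute). Total = 1006992 + 14386 + 178 = 1021556.

1021556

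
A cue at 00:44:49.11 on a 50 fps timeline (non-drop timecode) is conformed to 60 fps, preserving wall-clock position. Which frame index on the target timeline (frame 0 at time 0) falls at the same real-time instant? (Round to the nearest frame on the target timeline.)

frame 161353

Source frame index: (0×3600 + 44×60 + 49) × 50 + 11 = 134461.
Real time: 134461 / (50) = 134461/50 s.
Target frame: (134461/50) × (60) = 806766/5 ≈ 161353.200 → 161353.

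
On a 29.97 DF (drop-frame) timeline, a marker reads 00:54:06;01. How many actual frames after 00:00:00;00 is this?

Complete 10-minute blocks: 5, each 17982 frames → 89910.
Remaining 4 whole minutes in the current block: 1800 + 3 × 1798 = 7194 frames.
Within the current minute: 6 × 30 + 1 − 2 = 179 (labels ;00/;01 skipped at this minute). Total = 89910 + 7194 + 179 = 97283.

97283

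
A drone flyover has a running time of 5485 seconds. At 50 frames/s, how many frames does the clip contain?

Frames = 5485 × 50 = 274250.

274250 frames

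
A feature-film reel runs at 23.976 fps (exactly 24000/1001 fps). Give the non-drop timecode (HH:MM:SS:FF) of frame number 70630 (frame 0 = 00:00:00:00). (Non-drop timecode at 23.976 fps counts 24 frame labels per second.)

70630 ÷ 24 = 2942 full seconds, remainder 22 frames.
2942 s = 0 h 49 min 2 s.
Timecode: 00:49:02:22.

00:49:02:22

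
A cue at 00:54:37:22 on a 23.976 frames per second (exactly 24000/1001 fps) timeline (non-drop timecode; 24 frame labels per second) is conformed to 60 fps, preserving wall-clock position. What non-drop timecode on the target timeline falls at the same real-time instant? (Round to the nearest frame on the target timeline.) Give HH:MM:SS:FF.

00:54:41:12

Source frame index: (0×3600 + 54×60 + 37) × 24 + 22 = 78670.
Real time: 78670 / (24000/1001) = 7874867/2400 s.
Target frame: (7874867/2400) × (60) = 7874867/40 ≈ 196871.675 → 196872.
At 60 labels/s: frame 196872 → 00:54:41:12.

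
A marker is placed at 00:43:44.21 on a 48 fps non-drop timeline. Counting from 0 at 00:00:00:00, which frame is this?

frame 125973

Total seconds to the label: (0 × 3600 + 43 × 60 + 44) = 2624.
Frame index = 2624 × 48 + 21 = 125973.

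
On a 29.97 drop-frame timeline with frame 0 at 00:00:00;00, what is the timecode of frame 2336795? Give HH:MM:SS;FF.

Ten DF minutes hold 17982 frames, so frame 2336795 lies in block 129 (frames 2319678–2337659) with 17117 frames into that block.
The block's first minute is 1800 frames and the rest 1798 each; 17117 frames reaches minute 9, so 129 × 18 + 9 × 2 = 2340 labels have been skipped so far.
Adding those back, label number 2336795 + 2340 = 2339135 at 30 labels/s is 77971 s + 5 f = 21 h 39 min 31 s frame 5, i.e. 21:39:31;05.

21:39:31;05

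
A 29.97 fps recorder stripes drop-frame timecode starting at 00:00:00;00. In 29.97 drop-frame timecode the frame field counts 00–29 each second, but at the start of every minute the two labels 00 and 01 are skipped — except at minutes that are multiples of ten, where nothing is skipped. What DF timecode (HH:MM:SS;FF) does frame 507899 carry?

Ten DF minutes hold 17982 frames, so frame 507899 lies in block 28 (frames 503496–521477) with 4403 frames into that block.
The block's first minute is 1800 frames and the rest 1798 each; 4403 frames reaches minute 2, so 28 × 18 + 2 × 2 = 508 labels have been skipped so far.
Adding those back, label number 507899 + 508 = 508407 at 30 labels/s is 16946 s + 27 f = 4 h 42 min 26 s frame 27, i.e. 04:42:26;27.

04:42:26;27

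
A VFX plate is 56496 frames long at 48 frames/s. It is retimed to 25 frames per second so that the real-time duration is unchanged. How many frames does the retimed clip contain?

29425 frames

Target frames = source frames × (target rate / source rate) = 56496 × (25)/(48) = 56496 × 25/48 = 29425.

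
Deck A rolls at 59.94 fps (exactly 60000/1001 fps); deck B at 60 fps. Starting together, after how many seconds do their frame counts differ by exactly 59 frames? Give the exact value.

59059/60 seconds

The gap grows by |60 − 60000/1001| = 60/1001 frames per second.
Time for a 59-frame gap: 59 ÷ (60/1001) = 59059/60 s.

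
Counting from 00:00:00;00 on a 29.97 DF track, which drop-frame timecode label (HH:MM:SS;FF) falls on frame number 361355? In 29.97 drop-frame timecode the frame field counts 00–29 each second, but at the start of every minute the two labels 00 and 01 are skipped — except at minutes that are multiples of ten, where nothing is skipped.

Each 10-minute DF block holds 10 × 60 × 30 − 9 × 2 = 17982 frames. 361355 ÷ 17982 → 20 full blocks, remainder 1715.
Within the partial block the first minute is 1800 frames and each further minute 1798, so 0 further minute boundaries passed. Total skipped labels = 18 × 20 + 2 × 0 = 360.
Non-drop label index = 361355 + 360 = 361715; at 30 labels/s that is 03:20:57:05, i.e. DF 03:20:57;05.

03:20:57;05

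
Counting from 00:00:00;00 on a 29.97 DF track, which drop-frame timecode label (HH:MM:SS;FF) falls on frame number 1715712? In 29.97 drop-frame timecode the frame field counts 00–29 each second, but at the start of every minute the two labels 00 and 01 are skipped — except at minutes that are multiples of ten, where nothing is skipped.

Ten DF minutes hold 17982 frames, so frame 1715712 lies in block 95 (frames 1708290–1726271) with 7422 frames into that block.
The block's first minute is 1800 frames and the rest 1798 each; 7422 frames reaches minute 4, so 95 × 18 + 4 × 2 = 1718 labels have been skipped so far.
Adding those back, label number 1715712 + 1718 = 1717430 at 30 labels/s is 57247 s + 20 f = 15 h 54 min 7 s frame 20, i.e. 15:54:07;20.

15:54:07;20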